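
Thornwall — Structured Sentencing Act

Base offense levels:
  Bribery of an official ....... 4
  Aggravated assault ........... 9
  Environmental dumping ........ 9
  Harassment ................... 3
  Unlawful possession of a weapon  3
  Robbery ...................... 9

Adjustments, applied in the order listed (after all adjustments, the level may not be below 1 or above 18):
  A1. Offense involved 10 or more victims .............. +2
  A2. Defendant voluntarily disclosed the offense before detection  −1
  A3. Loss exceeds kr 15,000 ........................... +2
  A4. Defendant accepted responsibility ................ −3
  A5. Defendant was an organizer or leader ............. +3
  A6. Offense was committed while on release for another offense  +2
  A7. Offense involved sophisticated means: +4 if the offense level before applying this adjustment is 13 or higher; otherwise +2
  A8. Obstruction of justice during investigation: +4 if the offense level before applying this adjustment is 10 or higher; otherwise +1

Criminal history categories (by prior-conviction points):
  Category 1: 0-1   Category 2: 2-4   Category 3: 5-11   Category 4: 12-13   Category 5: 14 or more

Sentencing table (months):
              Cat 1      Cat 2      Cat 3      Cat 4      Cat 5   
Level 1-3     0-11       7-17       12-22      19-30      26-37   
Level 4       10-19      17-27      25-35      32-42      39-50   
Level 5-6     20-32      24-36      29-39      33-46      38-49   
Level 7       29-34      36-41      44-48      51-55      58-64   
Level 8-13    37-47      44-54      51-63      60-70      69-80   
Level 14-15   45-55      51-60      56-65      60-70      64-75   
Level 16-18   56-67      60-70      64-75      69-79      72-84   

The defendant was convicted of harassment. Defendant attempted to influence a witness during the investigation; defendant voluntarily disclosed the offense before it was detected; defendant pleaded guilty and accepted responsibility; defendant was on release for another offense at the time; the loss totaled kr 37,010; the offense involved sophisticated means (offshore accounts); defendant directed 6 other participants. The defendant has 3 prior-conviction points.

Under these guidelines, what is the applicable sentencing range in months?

Base offense level for harassment: 3.
A1 does not apply.
A2 applies: 3 − 1 = 2.
A3 applies: 2 + 2 = 4.
A4 applies: 4 − 3 = 1.
A5 applies: 1 + 3 = 4.
A6 applies: 4 + 2 = 6.
A7 applies (level before this adjustment is 6 < 13, so +2): 6 + 2 = 8.
A8 applies (level before this adjustment is 8 < 10, so +1): 8 + 1 = 9.
Final offense level: 9.
Criminal history: 3 prior points → Category 2 (2-4).
Level 9 falls in the 8-13 band.
Grid: Level 8-13 × Category 2 = 44-54 months.

44-54 months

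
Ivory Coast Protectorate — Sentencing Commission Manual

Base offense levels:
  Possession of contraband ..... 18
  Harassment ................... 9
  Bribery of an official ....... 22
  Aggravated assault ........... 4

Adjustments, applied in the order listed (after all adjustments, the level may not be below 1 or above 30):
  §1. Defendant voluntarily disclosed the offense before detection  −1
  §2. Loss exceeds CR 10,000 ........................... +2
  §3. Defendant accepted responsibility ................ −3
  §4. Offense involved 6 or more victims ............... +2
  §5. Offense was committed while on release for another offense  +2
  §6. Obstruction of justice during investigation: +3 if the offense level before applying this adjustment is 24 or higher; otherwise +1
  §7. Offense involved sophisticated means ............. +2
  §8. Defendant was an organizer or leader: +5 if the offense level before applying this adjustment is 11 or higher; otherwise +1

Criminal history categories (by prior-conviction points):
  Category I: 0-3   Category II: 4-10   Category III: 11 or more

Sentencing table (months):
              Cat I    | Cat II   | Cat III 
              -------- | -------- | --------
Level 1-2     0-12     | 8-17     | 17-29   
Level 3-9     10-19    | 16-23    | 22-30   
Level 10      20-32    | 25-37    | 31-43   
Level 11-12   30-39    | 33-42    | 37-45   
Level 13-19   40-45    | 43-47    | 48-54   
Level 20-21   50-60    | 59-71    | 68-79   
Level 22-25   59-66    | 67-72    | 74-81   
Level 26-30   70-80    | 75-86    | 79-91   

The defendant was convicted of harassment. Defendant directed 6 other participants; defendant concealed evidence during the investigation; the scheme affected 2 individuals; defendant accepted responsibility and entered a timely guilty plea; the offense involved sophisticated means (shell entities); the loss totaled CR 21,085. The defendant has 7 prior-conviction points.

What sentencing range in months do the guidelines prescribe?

Base offense level for harassment: 9.
§2 applies: 9 + 2 = 11.
§3 applies: 11 − 3 = 8.
§6 applies (level before this adjustment is 8 < 24, so +1): 8 + 1 = 9.
§7 applies: 9 + 2 = 11.
§8 applies (level before this adjustment is 11 ≥ 11, so +5): 11 + 5 = 16.
Final offense level: 16.
Criminal history: 7 prior points → Category II (4-10).
Level 16 falls in the 13-19 band.
Grid: Level 13-19 × Category II = 43-47 months.

43-47 months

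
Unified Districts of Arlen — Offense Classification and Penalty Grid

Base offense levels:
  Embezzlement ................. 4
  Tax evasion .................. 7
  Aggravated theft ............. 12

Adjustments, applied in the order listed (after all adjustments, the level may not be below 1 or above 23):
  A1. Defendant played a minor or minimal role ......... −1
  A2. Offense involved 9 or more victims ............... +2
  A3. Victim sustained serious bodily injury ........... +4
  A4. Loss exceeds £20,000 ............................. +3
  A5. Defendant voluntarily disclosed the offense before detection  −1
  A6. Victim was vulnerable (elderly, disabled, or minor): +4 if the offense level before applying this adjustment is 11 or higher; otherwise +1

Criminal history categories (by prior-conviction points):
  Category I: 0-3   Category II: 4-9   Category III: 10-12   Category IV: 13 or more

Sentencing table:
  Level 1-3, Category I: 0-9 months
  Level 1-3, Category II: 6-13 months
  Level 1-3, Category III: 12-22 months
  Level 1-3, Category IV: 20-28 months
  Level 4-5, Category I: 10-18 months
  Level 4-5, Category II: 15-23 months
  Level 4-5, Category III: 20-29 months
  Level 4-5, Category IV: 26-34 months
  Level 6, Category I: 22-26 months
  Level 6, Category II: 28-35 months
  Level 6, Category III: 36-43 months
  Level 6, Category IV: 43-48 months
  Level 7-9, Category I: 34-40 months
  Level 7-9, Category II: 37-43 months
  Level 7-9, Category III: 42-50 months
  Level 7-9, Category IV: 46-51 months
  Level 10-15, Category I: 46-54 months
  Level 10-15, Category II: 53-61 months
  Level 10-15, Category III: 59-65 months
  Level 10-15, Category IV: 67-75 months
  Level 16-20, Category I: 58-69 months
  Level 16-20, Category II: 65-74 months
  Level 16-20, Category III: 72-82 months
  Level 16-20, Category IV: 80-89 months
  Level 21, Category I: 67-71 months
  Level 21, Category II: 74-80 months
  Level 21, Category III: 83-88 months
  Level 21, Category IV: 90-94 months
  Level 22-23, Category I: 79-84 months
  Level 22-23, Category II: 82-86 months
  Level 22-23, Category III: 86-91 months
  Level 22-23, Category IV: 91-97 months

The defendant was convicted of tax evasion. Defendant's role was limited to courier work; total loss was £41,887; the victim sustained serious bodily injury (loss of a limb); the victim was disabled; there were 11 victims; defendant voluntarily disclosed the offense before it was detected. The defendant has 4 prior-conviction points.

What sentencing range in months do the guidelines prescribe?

Base offense level for tax evasion: 7.
A1 applies: 7 − 1 = 6.
A2 applies: 6 + 2 = 8.
A3 applies: 8 + 4 = 12.
A4 applies: 12 + 3 = 15.
A5 applies: 15 − 1 = 14.
A6 applies (level before this adjustment is 14 ≥ 11, so +4): 14 + 4 = 18.
Final offense level: 18.
Criminal history: 4 prior points → Category II (4-9).
Level 18 falls in the 16-20 band.
Grid: Level 16-20 × Category II = 65-74 months.

65-74 months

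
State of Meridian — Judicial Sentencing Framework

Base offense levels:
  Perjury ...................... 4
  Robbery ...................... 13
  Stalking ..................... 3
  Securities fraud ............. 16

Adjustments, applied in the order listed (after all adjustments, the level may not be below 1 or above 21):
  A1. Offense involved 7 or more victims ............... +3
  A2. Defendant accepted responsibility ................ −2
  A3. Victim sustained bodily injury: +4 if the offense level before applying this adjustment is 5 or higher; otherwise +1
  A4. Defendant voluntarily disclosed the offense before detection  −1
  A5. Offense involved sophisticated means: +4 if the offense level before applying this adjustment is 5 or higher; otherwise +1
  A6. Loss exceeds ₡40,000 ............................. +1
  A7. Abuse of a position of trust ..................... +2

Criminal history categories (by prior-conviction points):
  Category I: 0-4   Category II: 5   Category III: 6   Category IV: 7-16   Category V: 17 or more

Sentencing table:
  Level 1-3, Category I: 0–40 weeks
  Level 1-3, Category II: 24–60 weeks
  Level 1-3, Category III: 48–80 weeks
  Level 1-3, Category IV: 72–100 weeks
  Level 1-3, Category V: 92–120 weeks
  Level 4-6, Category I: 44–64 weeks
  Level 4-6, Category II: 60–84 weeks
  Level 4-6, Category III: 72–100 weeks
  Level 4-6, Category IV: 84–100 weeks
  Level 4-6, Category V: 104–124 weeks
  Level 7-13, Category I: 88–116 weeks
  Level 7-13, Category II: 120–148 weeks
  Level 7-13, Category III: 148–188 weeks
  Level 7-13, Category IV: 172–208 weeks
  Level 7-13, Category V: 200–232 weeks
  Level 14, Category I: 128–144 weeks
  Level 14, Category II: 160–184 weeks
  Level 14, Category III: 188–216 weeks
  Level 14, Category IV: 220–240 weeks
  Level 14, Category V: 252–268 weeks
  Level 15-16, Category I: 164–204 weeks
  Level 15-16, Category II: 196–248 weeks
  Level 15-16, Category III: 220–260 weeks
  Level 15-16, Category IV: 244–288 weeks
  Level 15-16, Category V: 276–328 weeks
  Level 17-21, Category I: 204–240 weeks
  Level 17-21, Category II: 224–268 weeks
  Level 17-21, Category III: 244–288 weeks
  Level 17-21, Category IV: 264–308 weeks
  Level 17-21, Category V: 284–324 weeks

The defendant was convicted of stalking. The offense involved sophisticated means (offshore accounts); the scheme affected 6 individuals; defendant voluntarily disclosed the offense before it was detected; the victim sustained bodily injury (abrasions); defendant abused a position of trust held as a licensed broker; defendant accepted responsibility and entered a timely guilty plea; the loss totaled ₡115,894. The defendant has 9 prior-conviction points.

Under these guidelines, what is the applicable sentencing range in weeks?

Base offense level for stalking: 3.
A1 does not apply.
A2 applies: 3 − 2 = 1.
A3 applies (level before this adjustment is 1 < 5, so +1): 1 + 1 = 2.
A4 applies: 2 − 1 = 1.
A5 applies (level before this adjustment is 1 < 5, so +1): 1 + 1 = 2.
A6 applies: 2 + 1 = 3.
A7 applies: 3 + 2 = 5.
Final offense level: 5.
Criminal history: 9 prior points → Category IV (7-16).
Level 5 falls in the 4-6 band.
Grid: Level 4-6 × Category IV = 84-100 weeks.

84-100 weeks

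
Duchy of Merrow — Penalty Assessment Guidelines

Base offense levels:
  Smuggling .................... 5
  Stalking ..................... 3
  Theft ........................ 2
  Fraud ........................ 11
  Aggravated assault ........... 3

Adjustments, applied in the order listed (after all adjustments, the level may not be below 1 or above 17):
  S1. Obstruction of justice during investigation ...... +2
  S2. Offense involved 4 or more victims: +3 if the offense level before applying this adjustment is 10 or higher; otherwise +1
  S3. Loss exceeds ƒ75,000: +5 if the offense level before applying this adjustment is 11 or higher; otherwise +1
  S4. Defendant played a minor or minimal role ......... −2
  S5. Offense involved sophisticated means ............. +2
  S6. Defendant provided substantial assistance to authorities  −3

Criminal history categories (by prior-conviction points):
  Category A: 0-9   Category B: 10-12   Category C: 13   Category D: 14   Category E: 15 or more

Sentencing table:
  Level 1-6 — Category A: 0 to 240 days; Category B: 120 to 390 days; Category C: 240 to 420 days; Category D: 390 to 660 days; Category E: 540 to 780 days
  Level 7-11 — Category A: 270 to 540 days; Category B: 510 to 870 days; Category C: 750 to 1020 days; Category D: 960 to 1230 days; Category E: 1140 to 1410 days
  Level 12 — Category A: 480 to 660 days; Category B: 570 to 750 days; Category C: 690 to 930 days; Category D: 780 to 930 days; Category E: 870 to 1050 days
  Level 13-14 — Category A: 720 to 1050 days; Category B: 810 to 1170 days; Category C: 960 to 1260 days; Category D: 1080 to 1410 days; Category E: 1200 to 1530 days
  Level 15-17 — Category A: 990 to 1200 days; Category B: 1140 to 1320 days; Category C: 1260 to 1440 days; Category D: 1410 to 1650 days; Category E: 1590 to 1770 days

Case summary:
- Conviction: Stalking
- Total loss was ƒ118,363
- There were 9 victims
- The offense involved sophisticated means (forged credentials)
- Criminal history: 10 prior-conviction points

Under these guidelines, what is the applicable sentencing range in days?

Base offense level for stalking: 3.
S2 applies (level before this adjustment is 3 < 10, so +1): 3 + 1 = 4.
S3 applies (level before this adjustment is 4 < 11, so +1): 4 + 1 = 5.
S4 does not apply.
S5 applies: 5 + 2 = 7.
Final offense level: 7.
Criminal history: 10 prior points → Category B (10-12).
Level 7 falls in the 7-11 band.
Grid: Level 7-11 × Category B = 510-870 days.

510-870 days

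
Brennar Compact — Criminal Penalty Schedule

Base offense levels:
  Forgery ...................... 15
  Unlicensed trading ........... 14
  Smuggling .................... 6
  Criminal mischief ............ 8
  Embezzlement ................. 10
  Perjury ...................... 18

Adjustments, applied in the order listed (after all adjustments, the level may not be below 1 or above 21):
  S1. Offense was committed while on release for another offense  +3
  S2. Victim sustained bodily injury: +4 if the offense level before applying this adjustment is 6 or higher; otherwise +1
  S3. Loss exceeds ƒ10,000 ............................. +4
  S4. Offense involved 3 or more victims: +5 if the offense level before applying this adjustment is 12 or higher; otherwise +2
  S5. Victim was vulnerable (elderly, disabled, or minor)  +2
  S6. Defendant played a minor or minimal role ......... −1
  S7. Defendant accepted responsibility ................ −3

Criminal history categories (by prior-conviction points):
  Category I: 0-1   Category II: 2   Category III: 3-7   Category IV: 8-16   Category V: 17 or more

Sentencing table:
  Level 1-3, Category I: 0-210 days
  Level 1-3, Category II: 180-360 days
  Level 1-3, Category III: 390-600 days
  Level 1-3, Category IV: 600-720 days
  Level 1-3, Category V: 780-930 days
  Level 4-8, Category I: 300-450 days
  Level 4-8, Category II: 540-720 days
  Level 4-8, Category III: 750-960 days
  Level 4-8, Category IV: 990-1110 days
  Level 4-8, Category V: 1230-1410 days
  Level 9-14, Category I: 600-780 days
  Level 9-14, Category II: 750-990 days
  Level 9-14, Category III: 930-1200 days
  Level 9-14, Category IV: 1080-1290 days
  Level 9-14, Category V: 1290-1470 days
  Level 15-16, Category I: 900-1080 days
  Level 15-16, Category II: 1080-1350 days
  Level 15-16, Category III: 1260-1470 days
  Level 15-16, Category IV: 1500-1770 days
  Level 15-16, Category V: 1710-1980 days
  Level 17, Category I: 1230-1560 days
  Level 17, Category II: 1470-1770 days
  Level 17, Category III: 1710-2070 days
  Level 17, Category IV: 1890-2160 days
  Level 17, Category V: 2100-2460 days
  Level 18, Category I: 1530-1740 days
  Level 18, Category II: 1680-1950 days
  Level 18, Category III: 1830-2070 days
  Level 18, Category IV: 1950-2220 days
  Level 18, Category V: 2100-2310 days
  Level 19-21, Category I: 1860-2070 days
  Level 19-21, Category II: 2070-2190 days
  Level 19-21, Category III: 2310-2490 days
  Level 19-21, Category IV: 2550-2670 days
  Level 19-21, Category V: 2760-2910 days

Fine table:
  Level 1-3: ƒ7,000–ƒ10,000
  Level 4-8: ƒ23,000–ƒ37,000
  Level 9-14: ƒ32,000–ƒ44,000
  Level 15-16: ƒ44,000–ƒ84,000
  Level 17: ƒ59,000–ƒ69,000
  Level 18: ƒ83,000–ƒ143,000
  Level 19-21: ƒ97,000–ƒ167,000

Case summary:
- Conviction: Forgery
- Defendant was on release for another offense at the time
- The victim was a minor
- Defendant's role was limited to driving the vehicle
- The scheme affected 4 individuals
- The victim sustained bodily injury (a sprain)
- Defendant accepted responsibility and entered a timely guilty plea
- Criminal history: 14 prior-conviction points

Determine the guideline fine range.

Base offense level for forgery: 15.
S1 applies: 15 + 3 = 18.
S2 applies (level before this adjustment is 18 ≥ 6, so +4): 18 + 4 = 22.
S4 applies (level before this adjustment is 22 ≥ 12, so +5): 22 + 5 = 27.
S5 applies: 27 + 2 = 29.
S6 applies: 29 − 1 = 28.
S7 applies: 28 − 3 = 25.
Level 25 exceeds the maximum of 21; capped at 21.
Final offense level: 21.
Level 21 falls in the 19-21 band.
Fine table: Level 19-21 → ƒ97,000–ƒ167,000.

ƒ97,000–ƒ167,000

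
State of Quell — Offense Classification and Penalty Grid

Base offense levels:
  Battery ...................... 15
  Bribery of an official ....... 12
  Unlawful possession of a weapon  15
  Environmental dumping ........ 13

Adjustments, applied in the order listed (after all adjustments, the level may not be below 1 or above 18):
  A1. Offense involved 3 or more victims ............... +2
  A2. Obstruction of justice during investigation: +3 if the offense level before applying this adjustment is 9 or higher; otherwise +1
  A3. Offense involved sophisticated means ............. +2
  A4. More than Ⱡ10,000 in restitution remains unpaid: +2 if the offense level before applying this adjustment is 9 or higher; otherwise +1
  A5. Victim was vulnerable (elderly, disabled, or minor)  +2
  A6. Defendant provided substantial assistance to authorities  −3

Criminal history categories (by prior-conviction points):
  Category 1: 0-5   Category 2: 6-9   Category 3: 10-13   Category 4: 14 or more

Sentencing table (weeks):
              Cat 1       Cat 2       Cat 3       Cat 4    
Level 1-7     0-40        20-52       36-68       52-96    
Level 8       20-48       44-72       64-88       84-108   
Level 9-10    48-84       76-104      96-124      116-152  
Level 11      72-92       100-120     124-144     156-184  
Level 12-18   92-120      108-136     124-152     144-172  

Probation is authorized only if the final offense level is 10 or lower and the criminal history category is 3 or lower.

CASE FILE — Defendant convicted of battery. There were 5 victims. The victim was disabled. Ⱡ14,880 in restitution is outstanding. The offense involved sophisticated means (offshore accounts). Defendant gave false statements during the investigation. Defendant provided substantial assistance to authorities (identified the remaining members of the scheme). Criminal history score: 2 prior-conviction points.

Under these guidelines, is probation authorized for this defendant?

Base offense level for battery: 15.
A1 applies: 15 + 2 = 17.
A2 applies (level before this adjustment is 17 ≥ 9, so +3): 17 + 3 = 20.
A3 applies: 20 + 2 = 22.
A4 applies (level before this adjustment is 22 ≥ 9, so +2): 22 + 2 = 24.
A5 applies: 24 + 2 = 26.
A6 applies: 26 − 3 = 23.
Level 23 exceeds the maximum of 18; capped at 18.
Final offense level: 18.
Criminal history: 2 prior points → Category 1 (0-5).
Level 18 falls in the 12-18 band.
Grid: Level 12-18 × Category 1 = 92-120 weeks.
Probation check: level 18 > 10 and category 1 ≤ 3 → not eligible.

No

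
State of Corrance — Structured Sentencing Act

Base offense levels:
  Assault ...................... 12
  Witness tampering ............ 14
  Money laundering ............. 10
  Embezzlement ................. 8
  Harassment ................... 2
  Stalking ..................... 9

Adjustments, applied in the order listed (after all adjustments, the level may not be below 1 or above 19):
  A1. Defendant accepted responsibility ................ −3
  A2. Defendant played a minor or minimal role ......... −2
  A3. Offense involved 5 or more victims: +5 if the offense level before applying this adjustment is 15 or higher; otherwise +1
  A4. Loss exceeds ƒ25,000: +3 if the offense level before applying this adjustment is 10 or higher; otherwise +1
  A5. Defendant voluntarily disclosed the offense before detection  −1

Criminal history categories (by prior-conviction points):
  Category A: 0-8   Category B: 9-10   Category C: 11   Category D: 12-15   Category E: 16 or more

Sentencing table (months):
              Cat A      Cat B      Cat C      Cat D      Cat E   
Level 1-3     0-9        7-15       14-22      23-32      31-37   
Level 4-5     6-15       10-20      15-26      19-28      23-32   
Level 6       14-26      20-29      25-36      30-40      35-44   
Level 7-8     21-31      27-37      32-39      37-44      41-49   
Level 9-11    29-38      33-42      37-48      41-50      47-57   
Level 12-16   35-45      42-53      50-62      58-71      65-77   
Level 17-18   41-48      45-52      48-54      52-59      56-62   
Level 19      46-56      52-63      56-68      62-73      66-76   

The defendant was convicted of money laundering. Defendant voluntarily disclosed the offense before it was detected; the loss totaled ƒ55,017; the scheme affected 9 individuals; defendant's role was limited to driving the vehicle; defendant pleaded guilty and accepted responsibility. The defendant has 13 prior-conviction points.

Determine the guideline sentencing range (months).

Base offense level for money laundering: 10.
A1 applies: 10 − 3 = 7.
A2 applies: 7 − 2 = 5.
A3 applies (level before this adjustment is 5 < 15, so +1): 5 + 1 = 6.
A4 applies (level before this adjustment is 6 < 10, so +1): 6 + 1 = 7.
A5 applies: 7 − 1 = 6.
Final offense level: 6.
Criminal history: 13 prior points → Category D (12-15).
Level 6 falls in the 6 band.
Grid: Level 6 × Category D = 30-40 months.

30-40 months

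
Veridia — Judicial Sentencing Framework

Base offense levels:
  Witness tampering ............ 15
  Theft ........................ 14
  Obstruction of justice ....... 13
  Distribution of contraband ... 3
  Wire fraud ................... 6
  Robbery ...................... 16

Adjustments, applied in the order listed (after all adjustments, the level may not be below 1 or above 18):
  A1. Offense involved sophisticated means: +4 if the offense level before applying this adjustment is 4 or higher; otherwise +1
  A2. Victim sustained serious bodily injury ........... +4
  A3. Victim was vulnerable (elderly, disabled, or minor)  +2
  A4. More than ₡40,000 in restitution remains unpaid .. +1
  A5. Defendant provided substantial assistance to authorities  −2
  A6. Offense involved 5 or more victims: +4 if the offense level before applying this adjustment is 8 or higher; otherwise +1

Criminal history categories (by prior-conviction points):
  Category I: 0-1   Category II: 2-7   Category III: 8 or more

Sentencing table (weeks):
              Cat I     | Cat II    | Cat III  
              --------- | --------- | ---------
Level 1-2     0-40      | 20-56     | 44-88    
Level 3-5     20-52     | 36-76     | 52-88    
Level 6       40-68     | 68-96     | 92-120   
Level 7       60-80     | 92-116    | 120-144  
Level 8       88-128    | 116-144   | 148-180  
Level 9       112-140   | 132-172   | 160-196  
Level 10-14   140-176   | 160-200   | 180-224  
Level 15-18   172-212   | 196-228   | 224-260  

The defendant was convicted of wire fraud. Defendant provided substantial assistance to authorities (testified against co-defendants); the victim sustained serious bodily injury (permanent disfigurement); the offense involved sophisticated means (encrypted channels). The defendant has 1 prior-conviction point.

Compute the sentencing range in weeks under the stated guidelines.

140-176 weeks

Base offense level for wire fraud: 6.
A1 applies (level before this adjustment is 6 ≥ 4, so +4): 6 + 4 = 10.
A2 applies: 10 + 4 = 14.
A3 does not apply.
A5 applies: 14 − 2 = 12.
A6 does not apply.
Final offense level: 12.
Criminal history: 1 prior point → Category I (0-1).
Level 12 falls in the 10-14 band.
Grid: Level 10-14 × Category I = 140-176 weeks.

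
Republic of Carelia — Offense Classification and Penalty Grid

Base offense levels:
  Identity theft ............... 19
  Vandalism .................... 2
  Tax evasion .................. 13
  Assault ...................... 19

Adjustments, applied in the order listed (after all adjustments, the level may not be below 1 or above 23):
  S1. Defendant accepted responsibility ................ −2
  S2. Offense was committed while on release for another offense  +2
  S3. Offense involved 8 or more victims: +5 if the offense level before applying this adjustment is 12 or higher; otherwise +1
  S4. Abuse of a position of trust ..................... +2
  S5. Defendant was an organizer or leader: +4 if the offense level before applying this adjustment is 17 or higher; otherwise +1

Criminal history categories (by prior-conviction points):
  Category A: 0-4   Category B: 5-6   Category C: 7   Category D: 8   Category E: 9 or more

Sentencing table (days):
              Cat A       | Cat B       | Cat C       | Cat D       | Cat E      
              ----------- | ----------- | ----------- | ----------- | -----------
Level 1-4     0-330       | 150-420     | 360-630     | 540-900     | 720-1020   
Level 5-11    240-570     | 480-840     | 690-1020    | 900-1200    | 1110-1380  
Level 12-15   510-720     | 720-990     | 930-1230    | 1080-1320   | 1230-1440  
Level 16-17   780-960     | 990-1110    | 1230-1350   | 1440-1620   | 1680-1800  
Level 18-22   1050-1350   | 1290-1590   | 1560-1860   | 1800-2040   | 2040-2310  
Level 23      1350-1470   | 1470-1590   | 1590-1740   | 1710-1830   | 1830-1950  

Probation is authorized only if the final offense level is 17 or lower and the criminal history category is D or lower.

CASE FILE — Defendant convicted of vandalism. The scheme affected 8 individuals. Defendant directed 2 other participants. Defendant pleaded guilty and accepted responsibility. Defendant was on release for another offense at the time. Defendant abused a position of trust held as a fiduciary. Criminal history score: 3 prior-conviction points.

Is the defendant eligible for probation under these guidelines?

Yes

Base offense level for vandalism: 2.
S1 applies: 2 − 2 = 0.
S2 applies: 0 + 2 = 2.
S3 applies (level before this adjustment is 2 < 12, so +1): 2 + 1 = 3.
S4 applies: 3 + 2 = 5.
S5 applies (level before this adjustment is 5 < 17, so +1): 5 + 1 = 6.
Final offense level: 6.
Criminal history: 3 prior points → Category A (0-4).
Level 6 falls in the 5-11 band.
Grid: Level 5-11 × Category A = 240-570 days.
Probation check: level 6 ≤ 17 and category A ≤ D → eligible.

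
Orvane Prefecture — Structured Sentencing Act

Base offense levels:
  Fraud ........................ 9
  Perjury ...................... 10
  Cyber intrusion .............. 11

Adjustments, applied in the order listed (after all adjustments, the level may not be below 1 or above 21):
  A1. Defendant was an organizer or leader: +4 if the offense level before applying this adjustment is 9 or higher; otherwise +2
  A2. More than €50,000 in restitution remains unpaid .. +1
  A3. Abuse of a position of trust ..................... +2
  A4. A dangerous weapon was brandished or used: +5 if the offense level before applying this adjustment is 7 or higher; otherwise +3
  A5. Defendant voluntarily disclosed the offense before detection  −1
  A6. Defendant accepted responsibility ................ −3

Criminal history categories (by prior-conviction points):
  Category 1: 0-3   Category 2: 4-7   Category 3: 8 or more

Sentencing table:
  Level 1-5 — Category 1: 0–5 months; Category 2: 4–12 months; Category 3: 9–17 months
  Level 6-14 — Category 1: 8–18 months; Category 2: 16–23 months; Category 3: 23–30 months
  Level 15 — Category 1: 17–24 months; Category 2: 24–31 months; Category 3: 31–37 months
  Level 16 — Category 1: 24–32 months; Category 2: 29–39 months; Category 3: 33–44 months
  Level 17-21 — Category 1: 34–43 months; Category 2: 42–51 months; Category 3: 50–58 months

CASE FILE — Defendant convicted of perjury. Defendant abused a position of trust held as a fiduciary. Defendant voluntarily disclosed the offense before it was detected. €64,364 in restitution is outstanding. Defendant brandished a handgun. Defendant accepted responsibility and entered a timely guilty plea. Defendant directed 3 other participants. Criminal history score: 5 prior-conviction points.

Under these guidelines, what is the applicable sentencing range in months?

42-51 months

Base offense level for perjury: 10.
A1 applies (level before this adjustment is 10 ≥ 9, so +4): 10 + 4 = 14.
A2 applies: 14 + 1 = 15.
A3 applies: 15 + 2 = 17.
A4 applies (level before this adjustment is 17 ≥ 7, so +5): 17 + 5 = 22.
A5 applies: 22 − 1 = 21.
A6 applies: 21 − 3 = 18.
Final offense level: 18.
Criminal history: 5 prior points → Category 2 (4-7).
Level 18 falls in the 17-21 band.
Grid: Level 17-21 × Category 2 = 42-51 months.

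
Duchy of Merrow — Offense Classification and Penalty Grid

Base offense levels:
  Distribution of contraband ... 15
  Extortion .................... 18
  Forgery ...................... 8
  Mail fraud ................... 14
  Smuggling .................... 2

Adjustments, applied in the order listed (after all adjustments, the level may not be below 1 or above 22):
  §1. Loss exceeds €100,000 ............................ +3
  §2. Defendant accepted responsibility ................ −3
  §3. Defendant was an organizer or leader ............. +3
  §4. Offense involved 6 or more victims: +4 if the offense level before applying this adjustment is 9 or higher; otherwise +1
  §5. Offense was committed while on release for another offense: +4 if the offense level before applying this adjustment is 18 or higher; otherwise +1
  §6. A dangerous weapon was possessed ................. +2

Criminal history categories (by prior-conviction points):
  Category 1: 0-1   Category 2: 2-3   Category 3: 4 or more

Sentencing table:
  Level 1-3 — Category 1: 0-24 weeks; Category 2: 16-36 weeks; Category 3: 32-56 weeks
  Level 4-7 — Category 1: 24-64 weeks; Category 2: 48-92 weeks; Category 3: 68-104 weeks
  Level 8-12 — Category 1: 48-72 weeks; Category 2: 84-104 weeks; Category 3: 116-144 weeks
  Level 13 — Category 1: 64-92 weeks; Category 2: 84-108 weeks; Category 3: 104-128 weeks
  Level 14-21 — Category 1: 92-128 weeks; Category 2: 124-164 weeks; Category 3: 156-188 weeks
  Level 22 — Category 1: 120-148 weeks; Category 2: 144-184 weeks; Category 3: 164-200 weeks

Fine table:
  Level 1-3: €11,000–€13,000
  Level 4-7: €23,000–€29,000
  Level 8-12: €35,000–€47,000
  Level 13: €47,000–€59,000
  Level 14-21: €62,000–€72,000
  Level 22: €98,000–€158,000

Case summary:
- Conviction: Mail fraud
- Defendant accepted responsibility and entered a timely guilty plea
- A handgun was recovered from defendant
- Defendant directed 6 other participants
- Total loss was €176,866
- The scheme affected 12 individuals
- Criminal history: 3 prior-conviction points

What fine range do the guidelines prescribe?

€98,000–€158,000

Base offense level for mail fraud: 14.
§1 applies: 14 + 3 = 17.
§2 applies: 17 − 3 = 14.
§3 applies: 14 + 3 = 17.
§4 applies (level before this adjustment is 17 ≥ 9, so +4): 17 + 4 = 21.
§5 does not apply.
§6 applies: 21 + 2 = 23.
Level 23 exceeds the maximum of 22; capped at 22.
Final offense level: 22.
Level 22 falls in the 22 band.
Fine table: Level 22 → €98,000–€158,000.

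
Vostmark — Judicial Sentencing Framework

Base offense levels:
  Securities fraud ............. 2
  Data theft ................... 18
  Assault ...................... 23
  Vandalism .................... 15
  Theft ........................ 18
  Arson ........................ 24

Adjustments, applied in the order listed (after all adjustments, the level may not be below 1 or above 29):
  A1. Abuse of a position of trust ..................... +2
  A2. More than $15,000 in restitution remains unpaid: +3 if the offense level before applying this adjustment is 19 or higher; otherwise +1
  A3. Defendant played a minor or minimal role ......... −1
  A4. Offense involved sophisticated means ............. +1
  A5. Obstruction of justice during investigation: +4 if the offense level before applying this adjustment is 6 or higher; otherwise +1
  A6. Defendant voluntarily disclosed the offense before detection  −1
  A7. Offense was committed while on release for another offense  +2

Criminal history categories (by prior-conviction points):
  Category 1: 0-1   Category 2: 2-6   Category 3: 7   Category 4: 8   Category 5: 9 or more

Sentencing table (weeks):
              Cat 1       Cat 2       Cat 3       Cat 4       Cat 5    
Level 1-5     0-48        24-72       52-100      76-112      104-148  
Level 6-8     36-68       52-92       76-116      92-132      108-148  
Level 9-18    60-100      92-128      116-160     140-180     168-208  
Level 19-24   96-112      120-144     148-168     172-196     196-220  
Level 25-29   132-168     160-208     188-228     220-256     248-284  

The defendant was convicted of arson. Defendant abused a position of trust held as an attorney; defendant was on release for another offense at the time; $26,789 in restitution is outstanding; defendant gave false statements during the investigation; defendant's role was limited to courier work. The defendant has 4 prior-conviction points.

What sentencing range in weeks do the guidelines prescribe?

160-208 weeks

Base offense level for arson: 24.
A1 applies: 24 + 2 = 26.
A2 applies (level before this adjustment is 26 ≥ 19, so +3): 26 + 3 = 29.
A3 applies: 29 − 1 = 28.
A4 does not apply.
A5 applies (level before this adjustment is 28 ≥ 6, so +4): 28 + 4 = 32.
A7 applies: 32 + 2 = 34.
Level 34 exceeds the maximum of 29; capped at 29.
Final offense level: 29.
Criminal history: 4 prior points → Category 2 (2-6).
Level 29 falls in the 25-29 band.
Grid: Level 25-29 × Category 2 = 160-208 weeks.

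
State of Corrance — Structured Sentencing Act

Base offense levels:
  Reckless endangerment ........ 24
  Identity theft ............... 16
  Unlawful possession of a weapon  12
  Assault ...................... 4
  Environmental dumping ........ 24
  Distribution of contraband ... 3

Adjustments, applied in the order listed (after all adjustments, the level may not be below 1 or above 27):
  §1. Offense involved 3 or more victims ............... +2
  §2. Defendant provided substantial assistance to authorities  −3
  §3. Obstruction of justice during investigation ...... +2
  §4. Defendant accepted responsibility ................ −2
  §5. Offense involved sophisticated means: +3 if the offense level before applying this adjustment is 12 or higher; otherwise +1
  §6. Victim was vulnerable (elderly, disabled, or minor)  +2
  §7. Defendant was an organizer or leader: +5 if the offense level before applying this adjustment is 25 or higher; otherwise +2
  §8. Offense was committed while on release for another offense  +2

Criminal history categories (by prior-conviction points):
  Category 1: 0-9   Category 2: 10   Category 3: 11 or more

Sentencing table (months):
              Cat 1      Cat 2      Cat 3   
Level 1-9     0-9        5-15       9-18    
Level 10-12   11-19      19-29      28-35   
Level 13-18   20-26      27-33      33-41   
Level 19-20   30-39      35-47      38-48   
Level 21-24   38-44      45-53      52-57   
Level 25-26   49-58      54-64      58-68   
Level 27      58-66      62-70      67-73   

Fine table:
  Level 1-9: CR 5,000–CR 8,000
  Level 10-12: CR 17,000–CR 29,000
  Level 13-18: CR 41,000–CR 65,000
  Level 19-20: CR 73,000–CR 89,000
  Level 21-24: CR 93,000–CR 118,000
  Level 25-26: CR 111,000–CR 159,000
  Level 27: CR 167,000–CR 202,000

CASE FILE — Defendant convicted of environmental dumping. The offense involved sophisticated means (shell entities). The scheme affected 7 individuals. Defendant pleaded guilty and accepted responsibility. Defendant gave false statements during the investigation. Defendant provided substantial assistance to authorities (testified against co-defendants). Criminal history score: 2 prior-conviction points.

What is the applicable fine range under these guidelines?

Base offense level for environmental dumping: 24.
§1 applies: 24 + 2 = 26.
§2 applies: 26 − 3 = 23.
§3 applies: 23 + 2 = 25.
§4 applies: 25 − 2 = 23.
§5 applies (level before this adjustment is 23 ≥ 12, so +3): 23 + 3 = 26.
§6 does not apply.
§8 does not apply.
Final offense level: 26.
Level 26 falls in the 25-26 band.
Fine table: Level 25-26 → CR 111,000–CR 159,000.

CR 111,000–CR 159,000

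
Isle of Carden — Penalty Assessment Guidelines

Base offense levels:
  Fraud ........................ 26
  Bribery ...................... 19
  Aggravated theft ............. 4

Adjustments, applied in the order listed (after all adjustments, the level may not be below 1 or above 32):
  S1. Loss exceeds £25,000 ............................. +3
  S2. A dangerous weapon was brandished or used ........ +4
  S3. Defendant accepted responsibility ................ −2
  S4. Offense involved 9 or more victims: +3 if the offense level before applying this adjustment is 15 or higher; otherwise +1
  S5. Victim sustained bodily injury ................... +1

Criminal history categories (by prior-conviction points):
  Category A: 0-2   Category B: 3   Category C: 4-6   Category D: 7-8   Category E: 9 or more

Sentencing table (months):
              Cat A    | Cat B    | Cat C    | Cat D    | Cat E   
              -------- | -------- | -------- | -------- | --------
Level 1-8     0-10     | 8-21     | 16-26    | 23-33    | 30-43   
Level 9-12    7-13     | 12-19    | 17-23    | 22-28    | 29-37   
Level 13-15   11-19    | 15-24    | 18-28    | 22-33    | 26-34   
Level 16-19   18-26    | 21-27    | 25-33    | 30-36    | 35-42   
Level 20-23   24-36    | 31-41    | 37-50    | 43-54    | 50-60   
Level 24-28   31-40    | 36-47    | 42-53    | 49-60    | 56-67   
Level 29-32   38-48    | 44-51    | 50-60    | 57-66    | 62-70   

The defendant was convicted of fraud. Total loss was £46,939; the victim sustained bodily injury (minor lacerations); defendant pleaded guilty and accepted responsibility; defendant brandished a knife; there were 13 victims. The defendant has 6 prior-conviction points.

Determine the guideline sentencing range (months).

Base offense level for fraud: 26.
S1 applies: 26 + 3 = 29.
S2 applies: 29 + 4 = 33.
S3 applies: 33 − 2 = 31.
S4 applies (level before this adjustment is 31 ≥ 15, so +3): 31 + 3 = 34.
S5 applies: 34 + 1 = 35.
Level 35 exceeds the maximum of 32; capped at 32.
Final offense level: 32.
Criminal history: 6 prior points → Category C (4-6).
Level 32 falls in the 29-32 band.
Grid: Level 29-32 × Category C = 50-60 months.

50-60 months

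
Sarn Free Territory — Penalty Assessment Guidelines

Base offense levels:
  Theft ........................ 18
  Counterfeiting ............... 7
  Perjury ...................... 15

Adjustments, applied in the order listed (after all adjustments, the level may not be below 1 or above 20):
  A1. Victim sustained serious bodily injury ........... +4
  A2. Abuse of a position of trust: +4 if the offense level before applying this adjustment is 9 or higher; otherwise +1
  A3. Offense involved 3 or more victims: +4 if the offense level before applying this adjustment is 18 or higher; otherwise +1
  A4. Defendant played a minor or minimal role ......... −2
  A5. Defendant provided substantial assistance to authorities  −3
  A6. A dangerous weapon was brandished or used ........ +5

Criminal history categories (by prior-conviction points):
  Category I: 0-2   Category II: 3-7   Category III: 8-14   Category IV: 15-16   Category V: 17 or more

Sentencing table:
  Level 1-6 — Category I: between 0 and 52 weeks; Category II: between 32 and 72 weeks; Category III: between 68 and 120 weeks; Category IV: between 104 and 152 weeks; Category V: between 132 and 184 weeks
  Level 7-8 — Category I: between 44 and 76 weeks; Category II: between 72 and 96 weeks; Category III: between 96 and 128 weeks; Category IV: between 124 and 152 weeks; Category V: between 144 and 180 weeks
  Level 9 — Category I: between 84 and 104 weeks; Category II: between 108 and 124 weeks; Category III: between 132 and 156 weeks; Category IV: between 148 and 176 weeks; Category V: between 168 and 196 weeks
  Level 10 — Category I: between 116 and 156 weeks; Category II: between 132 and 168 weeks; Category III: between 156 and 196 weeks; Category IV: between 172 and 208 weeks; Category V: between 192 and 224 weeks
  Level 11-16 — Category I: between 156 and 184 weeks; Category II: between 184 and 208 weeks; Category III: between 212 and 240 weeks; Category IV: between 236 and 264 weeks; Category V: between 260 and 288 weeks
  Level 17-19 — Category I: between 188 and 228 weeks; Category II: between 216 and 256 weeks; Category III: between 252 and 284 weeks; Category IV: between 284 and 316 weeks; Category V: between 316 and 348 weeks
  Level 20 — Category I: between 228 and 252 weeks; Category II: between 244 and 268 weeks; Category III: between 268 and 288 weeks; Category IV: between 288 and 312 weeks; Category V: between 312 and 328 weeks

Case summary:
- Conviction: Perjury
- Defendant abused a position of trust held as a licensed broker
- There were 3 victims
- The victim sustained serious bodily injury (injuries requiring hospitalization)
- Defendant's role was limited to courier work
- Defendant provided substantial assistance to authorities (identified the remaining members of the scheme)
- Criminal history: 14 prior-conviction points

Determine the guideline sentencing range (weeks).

Base offense level for perjury: 15.
A1 applies: 15 + 4 = 19.
A2 applies (level before this adjustment is 19 ≥ 9, so +4): 19 + 4 = 23.
A3 applies (level before this adjustment is 23 ≥ 18, so +4): 23 + 4 = 27.
A4 applies: 27 − 2 = 25.
A5 applies: 25 − 3 = 22.
A6 does not apply.
Level 22 exceeds the maximum of 20; capped at 20.
Final offense level: 20.
Criminal history: 14 prior points → Category III (8-14).
Level 20 falls in the 20 band.
Grid: Level 20 × Category III = 268-288 weeks.

268-288 weeks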